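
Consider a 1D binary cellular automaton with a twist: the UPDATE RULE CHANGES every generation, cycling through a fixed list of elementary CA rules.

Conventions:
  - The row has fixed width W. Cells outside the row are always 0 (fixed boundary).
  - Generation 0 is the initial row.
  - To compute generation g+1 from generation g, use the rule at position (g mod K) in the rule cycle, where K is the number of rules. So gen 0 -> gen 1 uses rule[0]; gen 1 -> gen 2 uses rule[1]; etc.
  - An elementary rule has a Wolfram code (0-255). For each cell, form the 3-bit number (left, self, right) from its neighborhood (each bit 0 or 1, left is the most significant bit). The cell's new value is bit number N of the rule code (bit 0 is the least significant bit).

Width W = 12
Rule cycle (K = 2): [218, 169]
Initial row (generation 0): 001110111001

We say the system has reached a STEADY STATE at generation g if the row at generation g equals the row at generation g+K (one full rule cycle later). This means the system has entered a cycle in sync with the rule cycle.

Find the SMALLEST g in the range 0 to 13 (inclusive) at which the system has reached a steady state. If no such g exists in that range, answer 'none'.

Gen 0: 001110111001
Gen 1 (rule 218): 011110111110
Gen 2 (rule 169): 011101111100
Gen 3 (rule 218): 111101111110
Gen 4 (rule 169): 111011111100
Gen 5 (rule 218): 111011111110
Gen 6 (rule 169): 110111111100
Gen 7 (rule 218): 110111111110
Gen 8 (rule 169): 101111111100
Gen 9 (rule 218): 001111111110
Gen 10 (rule 169): 101111111100
Gen 11 (rule 218): 001111111110
Gen 12 (rule 169): 101111111100
Gen 13 (rule 218): 001111111110
Gen 14 (rule 169): 101111111100
Gen 15 (rule 218): 001111111110

Answer: 8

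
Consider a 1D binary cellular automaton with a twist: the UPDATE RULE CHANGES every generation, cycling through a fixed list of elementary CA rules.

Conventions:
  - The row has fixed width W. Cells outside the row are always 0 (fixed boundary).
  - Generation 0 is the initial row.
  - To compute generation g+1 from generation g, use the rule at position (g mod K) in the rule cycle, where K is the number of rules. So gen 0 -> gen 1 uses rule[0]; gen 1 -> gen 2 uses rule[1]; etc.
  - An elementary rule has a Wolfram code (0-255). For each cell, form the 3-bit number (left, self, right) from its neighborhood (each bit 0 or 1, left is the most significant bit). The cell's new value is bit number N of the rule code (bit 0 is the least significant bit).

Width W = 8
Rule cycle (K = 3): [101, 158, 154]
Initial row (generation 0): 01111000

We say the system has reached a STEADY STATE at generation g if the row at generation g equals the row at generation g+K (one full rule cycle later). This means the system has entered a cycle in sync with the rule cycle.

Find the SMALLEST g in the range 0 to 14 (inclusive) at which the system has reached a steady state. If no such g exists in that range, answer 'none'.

Gen 0: 01111000
Gen 1 (rule 101): 00001011
Gen 2 (rule 158): 00011010
Gen 3 (rule 154): 00110001
Gen 4 (rule 101): 10010101
Gen 5 (rule 158): 11110101
Gen 6 (rule 154): 11100000
Gen 7 (rule 101): 00101111
Gen 8 (rule 158): 01101110
Gen 9 (rule 154): 11001101
Gen 10 (rule 101): 01000111
Gen 11 (rule 158): 11101110
Gen 12 (rule 154): 11001101
Gen 13 (rule 101): 01000111
Gen 14 (rule 158): 11101110
Gen 15 (rule 154): 11001101
Gen 16 (rule 101): 01000111
Gen 17 (rule 158): 11101110

Answer: 9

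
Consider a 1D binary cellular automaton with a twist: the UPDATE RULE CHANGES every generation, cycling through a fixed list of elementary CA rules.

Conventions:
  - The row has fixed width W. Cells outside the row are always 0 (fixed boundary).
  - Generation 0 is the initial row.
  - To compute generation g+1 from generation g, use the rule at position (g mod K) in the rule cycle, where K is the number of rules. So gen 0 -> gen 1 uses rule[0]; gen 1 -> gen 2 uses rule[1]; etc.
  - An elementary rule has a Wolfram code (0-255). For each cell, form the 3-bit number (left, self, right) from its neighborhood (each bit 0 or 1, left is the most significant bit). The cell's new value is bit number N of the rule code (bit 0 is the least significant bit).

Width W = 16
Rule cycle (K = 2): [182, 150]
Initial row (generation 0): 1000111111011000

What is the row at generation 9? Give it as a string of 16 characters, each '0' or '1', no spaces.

Gen 0: 1000111111011000
Gen 1 (rule 182): 1101011110100100
Gen 2 (rule 150): 0001001100111110
Gen 3 (rule 182): 0011110011011101
Gen 4 (rule 150): 0101101100001001
Gen 5 (rule 182): 1110010010011111
Gen 6 (rule 150): 0101111111101110
Gen 7 (rule 182): 1110111111010101
Gen 8 (rule 150): 0100011110010101
Gen 9 (rule 182): 1110101101111111

Answer: 1110101101111111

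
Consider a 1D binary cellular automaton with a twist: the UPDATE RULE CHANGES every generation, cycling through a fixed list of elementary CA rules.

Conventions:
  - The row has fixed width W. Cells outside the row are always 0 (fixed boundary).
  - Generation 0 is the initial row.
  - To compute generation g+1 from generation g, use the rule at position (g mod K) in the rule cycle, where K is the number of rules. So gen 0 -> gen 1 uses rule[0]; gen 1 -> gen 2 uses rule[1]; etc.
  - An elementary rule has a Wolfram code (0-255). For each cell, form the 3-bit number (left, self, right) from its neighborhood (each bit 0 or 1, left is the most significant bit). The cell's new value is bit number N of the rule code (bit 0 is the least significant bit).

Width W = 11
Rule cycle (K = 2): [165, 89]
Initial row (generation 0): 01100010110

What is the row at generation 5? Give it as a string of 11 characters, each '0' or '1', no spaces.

Answer: 10100111100

Derivation:
Gen 0: 01100010110
Gen 1 (rule 165): 00001011000
Gen 2 (rule 89): 11100011111
Gen 3 (rule 165): 01001001110
Gen 4 (rule 89): 00100101011
Gen 5 (rule 165): 10100111100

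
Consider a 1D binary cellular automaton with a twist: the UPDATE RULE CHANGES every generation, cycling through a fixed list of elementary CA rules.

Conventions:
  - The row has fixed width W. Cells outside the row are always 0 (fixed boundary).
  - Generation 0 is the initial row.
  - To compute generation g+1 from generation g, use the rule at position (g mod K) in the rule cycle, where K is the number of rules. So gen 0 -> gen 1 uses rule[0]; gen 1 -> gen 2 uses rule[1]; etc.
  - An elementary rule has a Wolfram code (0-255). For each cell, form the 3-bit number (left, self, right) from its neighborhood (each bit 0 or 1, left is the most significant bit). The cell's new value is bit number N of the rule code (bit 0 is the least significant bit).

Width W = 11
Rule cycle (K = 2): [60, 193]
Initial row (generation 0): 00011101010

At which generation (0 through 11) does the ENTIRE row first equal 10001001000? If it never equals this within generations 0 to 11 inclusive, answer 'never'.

Gen 0: 00011101010
Gen 1 (rule 60): 00010011111
Gen 2 (rule 193): 11000001111
Gen 3 (rule 60): 10100001000
Gen 4 (rule 193): 00001100011
Gen 5 (rule 60): 00001010010
Gen 6 (rule 193): 11100000000
Gen 7 (rule 60): 10010000000
Gen 8 (rule 193): 00000111111
Gen 9 (rule 60): 00000100000
Gen 10 (rule 193): 11110001111
Gen 11 (rule 60): 10001001000

Answer: 11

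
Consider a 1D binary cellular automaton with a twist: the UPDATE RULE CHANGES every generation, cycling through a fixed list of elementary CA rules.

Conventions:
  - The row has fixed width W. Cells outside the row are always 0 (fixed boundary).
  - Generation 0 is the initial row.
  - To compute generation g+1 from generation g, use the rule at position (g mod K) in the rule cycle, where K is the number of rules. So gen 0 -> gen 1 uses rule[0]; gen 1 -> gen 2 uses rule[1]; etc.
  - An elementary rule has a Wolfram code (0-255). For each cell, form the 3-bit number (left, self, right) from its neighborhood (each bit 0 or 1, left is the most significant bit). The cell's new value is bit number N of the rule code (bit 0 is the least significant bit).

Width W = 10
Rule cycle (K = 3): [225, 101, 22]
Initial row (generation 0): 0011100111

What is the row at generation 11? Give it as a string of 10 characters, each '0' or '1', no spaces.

Answer: 1001100111

Derivation:
Gen 0: 0011100111
Gen 1 (rule 225): 1001100011
Gen 2 (rule 101): 1000101001
Gen 3 (rule 22): 1101101111
Gen 4 (rule 225): 0110110111
Gen 5 (rule 101): 0011011001
Gen 6 (rule 22): 0100000111
Gen 7 (rule 225): 0001110011
Gen 8 (rule 101): 1100010001
Gen 9 (rule 22): 0010111011
Gen 10 (rule 225): 1001011101
Gen 11 (rule 101): 1001100111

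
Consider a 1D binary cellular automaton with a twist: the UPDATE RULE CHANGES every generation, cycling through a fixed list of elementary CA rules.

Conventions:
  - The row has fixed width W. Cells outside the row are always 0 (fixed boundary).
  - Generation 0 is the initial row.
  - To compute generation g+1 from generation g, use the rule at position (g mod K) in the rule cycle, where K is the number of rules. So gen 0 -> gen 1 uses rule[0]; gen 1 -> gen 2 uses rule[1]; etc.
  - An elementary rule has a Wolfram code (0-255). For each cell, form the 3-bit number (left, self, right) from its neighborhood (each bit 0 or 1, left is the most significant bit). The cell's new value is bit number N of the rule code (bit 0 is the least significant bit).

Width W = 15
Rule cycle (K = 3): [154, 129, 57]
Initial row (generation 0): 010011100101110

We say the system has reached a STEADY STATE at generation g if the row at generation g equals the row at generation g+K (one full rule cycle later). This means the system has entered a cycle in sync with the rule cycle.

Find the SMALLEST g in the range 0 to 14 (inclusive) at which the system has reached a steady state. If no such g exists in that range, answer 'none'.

Answer: none

Derivation:
Gen 0: 010011100101110
Gen 1 (rule 154): 101111011001101
Gen 2 (rule 129): 000110000000000
Gen 3 (rule 57): 110101111111111
Gen 4 (rule 154): 100001111111110
Gen 5 (rule 129): 001100111111100
Gen 6 (rule 57): 101010100000011
Gen 7 (rule 154): 000000010000110
Gen 8 (rule 129): 111111000110000
Gen 9 (rule 57): 100000110101111
Gen 10 (rule 154): 010001100001110
Gen 11 (rule 129): 000100001100100
Gen 12 (rule 57): 110011101010011
Gen 13 (rule 154): 101111000001110
Gen 14 (rule 129): 000110011100100
Gen 15 (rule 57): 110101010010011
Gen 16 (rule 154): 100000001101110
Gen 17 (rule 129): 001111100000100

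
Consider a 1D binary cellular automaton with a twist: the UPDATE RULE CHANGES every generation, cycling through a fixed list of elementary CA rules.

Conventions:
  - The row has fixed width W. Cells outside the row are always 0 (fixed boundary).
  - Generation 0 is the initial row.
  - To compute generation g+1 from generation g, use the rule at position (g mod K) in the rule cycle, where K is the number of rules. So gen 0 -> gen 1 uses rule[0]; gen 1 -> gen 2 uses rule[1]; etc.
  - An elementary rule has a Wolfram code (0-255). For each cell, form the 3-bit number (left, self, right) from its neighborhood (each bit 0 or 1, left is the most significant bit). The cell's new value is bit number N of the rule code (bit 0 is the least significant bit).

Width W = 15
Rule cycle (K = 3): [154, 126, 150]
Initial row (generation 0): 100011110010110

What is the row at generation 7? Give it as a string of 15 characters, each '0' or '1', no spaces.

Gen 0: 100011110010110
Gen 1 (rule 154): 010111101100101
Gen 2 (rule 126): 111100111111111
Gen 3 (rule 150): 011011011111110
Gen 4 (rule 154): 110010011111101
Gen 5 (rule 126): 111111110000111
Gen 6 (rule 150): 011111101001010
Gen 7 (rule 154): 111111000110001

Answer: 111111000110001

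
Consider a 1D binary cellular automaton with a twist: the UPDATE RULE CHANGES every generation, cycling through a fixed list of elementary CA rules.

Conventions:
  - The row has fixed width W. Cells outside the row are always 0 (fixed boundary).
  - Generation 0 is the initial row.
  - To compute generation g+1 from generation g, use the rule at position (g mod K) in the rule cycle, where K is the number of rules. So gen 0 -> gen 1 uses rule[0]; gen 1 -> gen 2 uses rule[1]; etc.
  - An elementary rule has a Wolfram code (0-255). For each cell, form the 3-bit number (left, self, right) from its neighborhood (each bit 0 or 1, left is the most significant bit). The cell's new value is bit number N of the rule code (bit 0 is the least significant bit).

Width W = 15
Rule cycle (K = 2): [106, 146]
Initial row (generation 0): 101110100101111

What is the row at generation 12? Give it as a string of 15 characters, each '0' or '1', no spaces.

Gen 0: 101110100101111
Gen 1 (rule 106): 011011001011001
Gen 2 (rule 146): 100000110000110
Gen 3 (rule 106): 000001110001110
Gen 4 (rule 146): 000010101010101
Gen 5 (rule 106): 000101010101010
Gen 6 (rule 146): 001000000000001
Gen 7 (rule 106): 010000000000010
Gen 8 (rule 146): 101000000000101
Gen 9 (rule 106): 010000000001010
Gen 10 (rule 146): 101000000010001
Gen 11 (rule 106): 010000000100010
Gen 12 (rule 146): 101000001010101

Answer: 101000001010101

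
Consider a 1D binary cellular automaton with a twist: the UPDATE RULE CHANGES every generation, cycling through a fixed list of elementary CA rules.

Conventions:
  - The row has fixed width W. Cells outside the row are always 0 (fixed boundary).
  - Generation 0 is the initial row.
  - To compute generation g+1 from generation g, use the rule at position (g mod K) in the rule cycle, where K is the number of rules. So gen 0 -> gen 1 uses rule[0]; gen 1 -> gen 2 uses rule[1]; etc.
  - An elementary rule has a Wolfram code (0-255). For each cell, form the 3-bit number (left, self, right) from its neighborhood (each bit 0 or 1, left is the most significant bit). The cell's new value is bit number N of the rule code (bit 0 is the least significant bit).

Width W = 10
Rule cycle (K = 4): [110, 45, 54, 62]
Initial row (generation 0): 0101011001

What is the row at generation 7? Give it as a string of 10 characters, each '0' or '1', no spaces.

Gen 0: 0101011001
Gen 1 (rule 110): 1111111011
Gen 2 (rule 45): 1000000110
Gen 3 (rule 54): 1100001001
Gen 4 (rule 62): 1010011111
Gen 5 (rule 110): 1110110001
Gen 6 (rule 45): 1001100101
Gen 7 (rule 54): 1110011111

Answer: 1110011111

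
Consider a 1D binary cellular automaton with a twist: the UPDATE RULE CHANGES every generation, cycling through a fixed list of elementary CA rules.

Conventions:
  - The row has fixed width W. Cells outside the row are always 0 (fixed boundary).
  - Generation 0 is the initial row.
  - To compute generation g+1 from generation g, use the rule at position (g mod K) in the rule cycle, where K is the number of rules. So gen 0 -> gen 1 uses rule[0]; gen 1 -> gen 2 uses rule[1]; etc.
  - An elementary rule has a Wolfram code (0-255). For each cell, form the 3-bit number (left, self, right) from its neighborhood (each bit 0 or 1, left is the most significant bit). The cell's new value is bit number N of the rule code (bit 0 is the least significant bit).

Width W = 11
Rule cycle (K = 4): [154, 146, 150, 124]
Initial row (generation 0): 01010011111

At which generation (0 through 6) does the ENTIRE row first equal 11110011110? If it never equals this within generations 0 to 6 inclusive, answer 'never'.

Gen 0: 01010011111
Gen 1 (rule 154): 10001111110
Gen 2 (rule 146): 01010111101
Gen 3 (rule 150): 11010011001
Gen 4 (rule 124): 11111011101
Gen 5 (rule 154): 11110011000
Gen 6 (rule 146): 01101100100

Answer: never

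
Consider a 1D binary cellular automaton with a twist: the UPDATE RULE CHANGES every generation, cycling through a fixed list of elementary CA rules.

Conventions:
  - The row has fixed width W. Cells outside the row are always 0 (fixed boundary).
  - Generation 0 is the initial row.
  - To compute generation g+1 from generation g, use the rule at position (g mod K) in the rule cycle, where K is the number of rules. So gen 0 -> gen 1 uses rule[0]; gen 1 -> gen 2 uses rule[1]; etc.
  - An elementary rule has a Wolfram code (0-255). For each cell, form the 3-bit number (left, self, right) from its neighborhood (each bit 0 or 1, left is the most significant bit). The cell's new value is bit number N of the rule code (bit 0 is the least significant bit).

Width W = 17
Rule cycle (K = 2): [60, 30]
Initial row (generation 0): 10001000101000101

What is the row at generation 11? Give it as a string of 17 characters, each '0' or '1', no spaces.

Answer: 11011110111111000

Derivation:
Gen 0: 10001000101000101
Gen 1 (rule 60): 11001100111100111
Gen 2 (rule 30): 10111011100011100
Gen 3 (rule 60): 11100110010010010
Gen 4 (rule 30): 10011101111111111
Gen 5 (rule 60): 11010011000000000
Gen 6 (rule 30): 10011110100000000
Gen 7 (rule 60): 11010001110000000
Gen 8 (rule 30): 10011011001000000
Gen 9 (rule 60): 11010110101100000
Gen 10 (rule 30): 10010100101010000
Gen 11 (rule 60): 11011110111111000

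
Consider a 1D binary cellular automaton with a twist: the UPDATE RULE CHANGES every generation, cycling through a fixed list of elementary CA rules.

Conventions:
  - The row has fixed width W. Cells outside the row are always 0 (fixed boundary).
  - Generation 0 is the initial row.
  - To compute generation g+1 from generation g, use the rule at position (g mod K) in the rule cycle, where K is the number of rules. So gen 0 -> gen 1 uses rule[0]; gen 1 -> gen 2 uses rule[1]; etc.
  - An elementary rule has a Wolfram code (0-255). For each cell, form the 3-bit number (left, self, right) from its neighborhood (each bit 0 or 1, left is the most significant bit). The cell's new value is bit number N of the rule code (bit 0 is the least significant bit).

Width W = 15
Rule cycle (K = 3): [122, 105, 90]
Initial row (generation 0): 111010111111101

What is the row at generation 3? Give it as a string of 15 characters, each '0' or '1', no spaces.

Gen 0: 111010111111101
Gen 1 (rule 122): 101101100000110
Gen 2 (rule 105): 011111101110110
Gen 3 (rule 90): 110000101010111

Answer: 110000101010111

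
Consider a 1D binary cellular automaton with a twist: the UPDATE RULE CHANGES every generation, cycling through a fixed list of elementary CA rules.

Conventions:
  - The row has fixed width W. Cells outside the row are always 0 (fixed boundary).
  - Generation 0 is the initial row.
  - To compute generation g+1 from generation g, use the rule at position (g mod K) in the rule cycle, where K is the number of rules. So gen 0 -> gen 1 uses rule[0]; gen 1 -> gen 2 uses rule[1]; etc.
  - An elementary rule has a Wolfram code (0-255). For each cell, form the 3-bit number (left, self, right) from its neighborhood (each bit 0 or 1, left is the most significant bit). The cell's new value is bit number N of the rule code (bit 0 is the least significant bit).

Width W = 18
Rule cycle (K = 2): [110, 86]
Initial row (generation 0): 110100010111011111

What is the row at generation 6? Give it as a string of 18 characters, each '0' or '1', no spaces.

Gen 0: 110100010111011111
Gen 1 (rule 110): 111100111101110001
Gen 2 (rule 86): 000111000100011011
Gen 3 (rule 110): 001101001100111111
Gen 4 (rule 86): 010101110111000001
Gen 5 (rule 110): 111111011101000011
Gen 6 (rule 86): 000001000101100101

Answer: 000001000101100101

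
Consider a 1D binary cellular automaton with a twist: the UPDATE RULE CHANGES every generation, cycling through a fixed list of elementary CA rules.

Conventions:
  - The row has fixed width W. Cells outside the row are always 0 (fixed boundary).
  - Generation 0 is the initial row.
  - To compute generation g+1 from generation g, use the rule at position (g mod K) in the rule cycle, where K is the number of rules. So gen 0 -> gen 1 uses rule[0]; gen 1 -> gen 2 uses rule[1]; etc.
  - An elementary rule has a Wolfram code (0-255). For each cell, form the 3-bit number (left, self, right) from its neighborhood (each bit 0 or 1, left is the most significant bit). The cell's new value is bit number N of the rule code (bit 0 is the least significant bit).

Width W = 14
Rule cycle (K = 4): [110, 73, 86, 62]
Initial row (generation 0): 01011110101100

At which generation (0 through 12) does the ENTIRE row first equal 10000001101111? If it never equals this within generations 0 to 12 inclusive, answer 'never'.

Gen 0: 01011110101100
Gen 1 (rule 110): 11110011111100
Gen 2 (rule 73): 10010010000101
Gen 3 (rule 86): 11111111001101
Gen 4 (rule 62): 10000000111011
Gen 5 (rule 110): 10000001101111
Gen 6 (rule 73): 00111101101001
Gen 7 (rule 86): 01000100101111
Gen 8 (rule 62): 11101111111000
Gen 9 (rule 110): 10111000001000
Gen 10 (rule 73): 00101011100011
Gen 11 (rule 86): 01101000110101
Gen 12 (rule 62): 11011101101111

Answer: 5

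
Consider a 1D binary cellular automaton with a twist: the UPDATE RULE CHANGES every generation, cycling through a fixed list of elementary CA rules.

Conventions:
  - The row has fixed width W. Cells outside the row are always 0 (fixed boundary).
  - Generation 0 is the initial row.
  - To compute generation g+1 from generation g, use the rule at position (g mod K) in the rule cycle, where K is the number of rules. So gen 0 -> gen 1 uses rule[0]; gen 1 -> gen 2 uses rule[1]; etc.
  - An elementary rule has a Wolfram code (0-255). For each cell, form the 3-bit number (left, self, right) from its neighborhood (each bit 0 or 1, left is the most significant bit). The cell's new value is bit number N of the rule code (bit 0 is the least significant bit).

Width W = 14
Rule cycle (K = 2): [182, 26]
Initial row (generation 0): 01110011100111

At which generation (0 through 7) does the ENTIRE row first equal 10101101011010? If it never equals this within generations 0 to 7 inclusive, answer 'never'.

Gen 0: 01110011100111
Gen 1 (rule 182): 10101101011010
Gen 2 (rule 26): 00001000010001
Gen 3 (rule 182): 00011100111011
Gen 4 (rule 26): 00110011100010
Gen 5 (rule 182): 01001101010111
Gen 6 (rule 26): 10111000000100
Gen 7 (rule 182): 11010100001110

Answer: 1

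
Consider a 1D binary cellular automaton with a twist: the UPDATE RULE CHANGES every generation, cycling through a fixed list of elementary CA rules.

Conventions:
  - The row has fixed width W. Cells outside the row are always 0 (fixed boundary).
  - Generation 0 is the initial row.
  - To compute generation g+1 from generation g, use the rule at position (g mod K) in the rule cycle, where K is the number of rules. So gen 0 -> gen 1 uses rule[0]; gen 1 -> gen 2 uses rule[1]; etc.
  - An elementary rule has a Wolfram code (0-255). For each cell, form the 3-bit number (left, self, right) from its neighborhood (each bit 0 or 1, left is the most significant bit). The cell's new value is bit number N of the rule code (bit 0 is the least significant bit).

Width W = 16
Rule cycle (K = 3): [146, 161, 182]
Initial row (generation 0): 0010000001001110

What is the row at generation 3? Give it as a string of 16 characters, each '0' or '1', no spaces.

Answer: 0111100111111111

Derivation:
Gen 0: 0010000001001110
Gen 1 (rule 146): 0101000010110101
Gen 2 (rule 161): 0010011001001010
Gen 3 (rule 182): 0111100111111111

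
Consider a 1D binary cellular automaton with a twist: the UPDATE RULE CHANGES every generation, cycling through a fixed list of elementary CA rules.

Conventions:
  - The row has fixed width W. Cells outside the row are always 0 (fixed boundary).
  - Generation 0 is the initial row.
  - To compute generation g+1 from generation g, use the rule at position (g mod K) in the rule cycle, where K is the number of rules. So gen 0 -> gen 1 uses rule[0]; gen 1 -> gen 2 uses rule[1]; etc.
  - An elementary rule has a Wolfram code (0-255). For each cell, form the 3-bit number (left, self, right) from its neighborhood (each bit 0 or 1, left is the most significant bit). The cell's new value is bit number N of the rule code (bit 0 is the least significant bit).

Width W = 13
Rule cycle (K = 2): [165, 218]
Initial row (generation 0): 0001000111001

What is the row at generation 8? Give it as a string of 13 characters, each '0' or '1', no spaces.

Gen 0: 0001000111001
Gen 1 (rule 165): 1101010010001
Gen 2 (rule 218): 1100001101010
Gen 3 (rule 165): 0001100011110
Gen 4 (rule 218): 0011110111111
Gen 5 (rule 165): 1001101011110
Gen 6 (rule 218): 0111100011111
Gen 7 (rule 165): 0011001001110
Gen 8 (rule 218): 0111110111111

Answer: 0111110111111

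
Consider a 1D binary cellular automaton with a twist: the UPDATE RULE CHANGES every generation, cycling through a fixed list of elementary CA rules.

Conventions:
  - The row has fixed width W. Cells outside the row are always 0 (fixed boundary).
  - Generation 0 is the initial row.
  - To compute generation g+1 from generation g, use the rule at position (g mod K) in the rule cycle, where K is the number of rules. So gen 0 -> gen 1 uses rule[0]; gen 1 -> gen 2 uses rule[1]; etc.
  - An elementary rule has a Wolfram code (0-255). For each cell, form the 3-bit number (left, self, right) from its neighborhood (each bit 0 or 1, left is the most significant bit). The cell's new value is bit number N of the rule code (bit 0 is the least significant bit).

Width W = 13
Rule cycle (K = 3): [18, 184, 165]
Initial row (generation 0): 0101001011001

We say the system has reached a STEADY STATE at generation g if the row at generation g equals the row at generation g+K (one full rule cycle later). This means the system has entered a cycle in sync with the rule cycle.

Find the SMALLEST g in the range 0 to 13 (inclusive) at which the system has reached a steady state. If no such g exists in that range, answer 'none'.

Answer: 10

Derivation:
Gen 0: 0101001011001
Gen 1 (rule 18): 1000110000110
Gen 2 (rule 184): 0100101000101
Gen 3 (rule 165): 0100111010111
Gen 4 (rule 18): 1011000000000
Gen 5 (rule 184): 0110100000000
Gen 6 (rule 165): 0001101111111
Gen 7 (rule 18): 0010000000000
Gen 8 (rule 184): 0001000000000
Gen 9 (rule 165): 1101011111111
Gen 10 (rule 18): 0000000000000
Gen 11 (rule 184): 0000000000000
Gen 12 (rule 165): 1111111111111
Gen 13 (rule 18): 0000000000000
Gen 14 (rule 184): 0000000000000
Gen 15 (rule 165): 1111111111111
Gen 16 (rule 18): 0000000000000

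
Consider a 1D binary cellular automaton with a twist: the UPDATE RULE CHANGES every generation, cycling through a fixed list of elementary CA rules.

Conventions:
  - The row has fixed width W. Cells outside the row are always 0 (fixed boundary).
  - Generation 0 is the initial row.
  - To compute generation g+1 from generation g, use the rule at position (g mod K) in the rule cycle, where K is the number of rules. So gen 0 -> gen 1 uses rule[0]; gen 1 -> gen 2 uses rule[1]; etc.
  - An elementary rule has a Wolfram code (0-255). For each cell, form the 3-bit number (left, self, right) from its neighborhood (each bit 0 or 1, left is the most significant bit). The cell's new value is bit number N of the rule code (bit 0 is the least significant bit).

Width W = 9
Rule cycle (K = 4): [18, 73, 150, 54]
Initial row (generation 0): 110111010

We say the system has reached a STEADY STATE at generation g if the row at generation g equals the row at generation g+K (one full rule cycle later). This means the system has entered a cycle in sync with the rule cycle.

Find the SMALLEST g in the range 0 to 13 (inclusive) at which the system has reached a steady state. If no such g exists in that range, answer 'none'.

Answer: none

Derivation:
Gen 0: 110111010
Gen 1 (rule 18): 000000001
Gen 2 (rule 73): 111111100
Gen 3 (rule 150): 011111010
Gen 4 (rule 54): 100000111
Gen 5 (rule 18): 010001000
Gen 6 (rule 73): 000100011
Gen 7 (rule 150): 001110100
Gen 8 (rule 54): 010001110
Gen 9 (rule 18): 101010001
Gen 10 (rule 73): 000000100
Gen 11 (rule 150): 000001110
Gen 12 (rule 54): 000010001
Gen 13 (rule 18): 000101010
Gen 14 (rule 73): 110000000
Gen 15 (rule 150): 001000000
Gen 16 (rule 54): 011100000
Gen 17 (rule 18): 100010000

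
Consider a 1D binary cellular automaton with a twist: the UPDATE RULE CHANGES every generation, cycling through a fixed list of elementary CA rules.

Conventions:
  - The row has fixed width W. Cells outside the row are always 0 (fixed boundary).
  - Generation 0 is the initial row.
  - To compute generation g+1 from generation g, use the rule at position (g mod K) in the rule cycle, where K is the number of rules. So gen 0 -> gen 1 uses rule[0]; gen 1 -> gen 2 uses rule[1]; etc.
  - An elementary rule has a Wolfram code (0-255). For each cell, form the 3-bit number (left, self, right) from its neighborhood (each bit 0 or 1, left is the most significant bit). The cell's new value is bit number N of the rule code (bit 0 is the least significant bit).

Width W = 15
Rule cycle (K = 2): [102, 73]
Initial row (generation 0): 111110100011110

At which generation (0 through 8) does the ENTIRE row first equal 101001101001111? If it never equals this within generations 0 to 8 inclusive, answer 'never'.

Answer: never

Derivation:
Gen 0: 111110100011110
Gen 1 (rule 102): 000011100100010
Gen 2 (rule 73): 111010100001000
Gen 3 (rule 102): 001111100011000
Gen 4 (rule 73): 101000101011011
Gen 5 (rule 102): 111001111101101
Gen 6 (rule 73): 101001000101100
Gen 7 (rule 102): 111011001110100
Gen 8 (rule 73): 101011001010001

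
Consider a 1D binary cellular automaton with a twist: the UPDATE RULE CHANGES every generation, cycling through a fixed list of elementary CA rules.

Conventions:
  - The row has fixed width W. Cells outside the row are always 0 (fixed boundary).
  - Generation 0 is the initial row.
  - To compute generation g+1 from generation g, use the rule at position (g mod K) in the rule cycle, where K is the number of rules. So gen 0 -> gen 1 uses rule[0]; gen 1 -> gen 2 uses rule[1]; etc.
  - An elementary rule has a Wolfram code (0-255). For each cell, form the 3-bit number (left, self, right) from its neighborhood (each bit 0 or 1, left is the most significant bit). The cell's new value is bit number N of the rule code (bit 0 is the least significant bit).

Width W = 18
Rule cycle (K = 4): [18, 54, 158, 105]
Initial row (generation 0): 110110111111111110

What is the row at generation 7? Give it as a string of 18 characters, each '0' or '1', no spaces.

Answer: 000000000000000110

Derivation:
Gen 0: 110110111111111110
Gen 1 (rule 18): 000000000000000001
Gen 2 (rule 54): 000000000000000011
Gen 3 (rule 158): 000000000000000110
Gen 4 (rule 105): 111111111111110110
Gen 5 (rule 18): 000000000000000001
Gen 6 (rule 54): 000000000000000011
Gen 7 (rule 158): 000000000000000110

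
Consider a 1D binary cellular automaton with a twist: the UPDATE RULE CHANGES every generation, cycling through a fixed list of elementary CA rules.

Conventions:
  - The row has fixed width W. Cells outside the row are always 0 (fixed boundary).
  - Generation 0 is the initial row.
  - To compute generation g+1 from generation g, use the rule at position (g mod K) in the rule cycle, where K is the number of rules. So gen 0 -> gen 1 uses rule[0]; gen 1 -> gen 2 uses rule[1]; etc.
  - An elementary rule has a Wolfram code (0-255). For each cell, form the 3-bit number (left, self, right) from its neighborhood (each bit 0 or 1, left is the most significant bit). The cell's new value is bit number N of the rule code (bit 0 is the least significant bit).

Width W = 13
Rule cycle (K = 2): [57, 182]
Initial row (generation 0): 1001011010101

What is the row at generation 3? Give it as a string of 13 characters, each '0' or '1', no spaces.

Gen 0: 1001011010101
Gen 1 (rule 57): 0100110101010
Gen 2 (rule 182): 1111001111111
Gen 3 (rule 57): 1000101000000

Answer: 1000101000000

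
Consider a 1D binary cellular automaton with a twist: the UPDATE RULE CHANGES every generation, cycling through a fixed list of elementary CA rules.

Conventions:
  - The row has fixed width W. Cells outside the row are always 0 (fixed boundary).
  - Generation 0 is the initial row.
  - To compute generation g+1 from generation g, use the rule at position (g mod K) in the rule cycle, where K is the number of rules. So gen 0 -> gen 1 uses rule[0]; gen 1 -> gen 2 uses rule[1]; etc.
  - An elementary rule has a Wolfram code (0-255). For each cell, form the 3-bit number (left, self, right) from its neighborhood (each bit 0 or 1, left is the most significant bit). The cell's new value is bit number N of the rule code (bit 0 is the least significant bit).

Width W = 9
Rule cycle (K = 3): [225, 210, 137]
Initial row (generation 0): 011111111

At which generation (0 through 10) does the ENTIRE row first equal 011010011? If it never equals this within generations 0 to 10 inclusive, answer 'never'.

Answer: never

Derivation:
Gen 0: 011111111
Gen 1 (rule 225): 001111111
Gen 2 (rule 210): 010111111
Gen 3 (rule 137): 000111110
Gen 4 (rule 225): 110011110
Gen 5 (rule 210): 011101111
Gen 6 (rule 137): 011001110
Gen 7 (rule 225): 001000110
Gen 8 (rule 210): 010101011
Gen 9 (rule 137): 000000010
Gen 10 (rule 225): 111111000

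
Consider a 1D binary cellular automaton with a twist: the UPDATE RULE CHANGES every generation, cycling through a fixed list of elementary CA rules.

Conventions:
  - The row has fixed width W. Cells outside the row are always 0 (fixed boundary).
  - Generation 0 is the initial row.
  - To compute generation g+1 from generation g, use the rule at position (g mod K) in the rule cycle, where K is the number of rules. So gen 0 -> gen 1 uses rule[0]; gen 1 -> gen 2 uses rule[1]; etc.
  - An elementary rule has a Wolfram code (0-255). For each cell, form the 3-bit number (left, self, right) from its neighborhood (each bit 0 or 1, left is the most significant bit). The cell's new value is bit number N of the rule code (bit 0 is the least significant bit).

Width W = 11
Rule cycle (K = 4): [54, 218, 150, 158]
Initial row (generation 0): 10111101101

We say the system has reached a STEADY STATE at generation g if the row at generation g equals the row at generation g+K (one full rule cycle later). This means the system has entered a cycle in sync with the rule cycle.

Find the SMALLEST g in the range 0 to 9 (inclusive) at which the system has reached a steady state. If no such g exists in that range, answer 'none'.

Gen 0: 10111101101
Gen 1 (rule 54): 11000010011
Gen 2 (rule 218): 11100101111
Gen 3 (rule 150): 01011100110
Gen 4 (rule 158): 11011011101
Gen 5 (rule 54): 00100100011
Gen 6 (rule 218): 01011010111
Gen 7 (rule 150): 11000010010
Gen 8 (rule 158): 10100111111
Gen 9 (rule 54): 11111000000
Gen 10 (rule 218): 11111100000
Gen 11 (rule 150): 01111010000
Gen 12 (rule 158): 11110011000
Gen 13 (rule 54): 00001100100

Answer: none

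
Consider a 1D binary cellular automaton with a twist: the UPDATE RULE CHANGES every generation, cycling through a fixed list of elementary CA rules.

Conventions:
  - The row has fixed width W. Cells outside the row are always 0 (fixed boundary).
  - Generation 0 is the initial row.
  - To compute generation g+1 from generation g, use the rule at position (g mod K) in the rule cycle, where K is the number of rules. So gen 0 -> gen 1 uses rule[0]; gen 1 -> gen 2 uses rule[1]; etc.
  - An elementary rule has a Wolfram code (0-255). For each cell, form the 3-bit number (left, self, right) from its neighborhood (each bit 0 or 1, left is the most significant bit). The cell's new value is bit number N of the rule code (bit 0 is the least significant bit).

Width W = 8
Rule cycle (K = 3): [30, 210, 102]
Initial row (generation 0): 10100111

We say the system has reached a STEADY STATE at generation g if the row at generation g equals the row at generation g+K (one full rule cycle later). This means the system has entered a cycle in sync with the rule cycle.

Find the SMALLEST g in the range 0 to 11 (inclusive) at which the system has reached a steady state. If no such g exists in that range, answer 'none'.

Gen 0: 10100111
Gen 1 (rule 30): 10111100
Gen 2 (rule 210): 00011110
Gen 3 (rule 102): 00100010
Gen 4 (rule 30): 01110111
Gen 5 (rule 210): 10110011
Gen 6 (rule 102): 11010101
Gen 7 (rule 30): 10010101
Gen 8 (rule 210): 01100000
Gen 9 (rule 102): 10100000
Gen 10 (rule 30): 10110000
Gen 11 (rule 210): 00011000
Gen 12 (rule 102): 00101000
Gen 13 (rule 30): 01101100
Gen 14 (rule 210): 10100110

Answer: none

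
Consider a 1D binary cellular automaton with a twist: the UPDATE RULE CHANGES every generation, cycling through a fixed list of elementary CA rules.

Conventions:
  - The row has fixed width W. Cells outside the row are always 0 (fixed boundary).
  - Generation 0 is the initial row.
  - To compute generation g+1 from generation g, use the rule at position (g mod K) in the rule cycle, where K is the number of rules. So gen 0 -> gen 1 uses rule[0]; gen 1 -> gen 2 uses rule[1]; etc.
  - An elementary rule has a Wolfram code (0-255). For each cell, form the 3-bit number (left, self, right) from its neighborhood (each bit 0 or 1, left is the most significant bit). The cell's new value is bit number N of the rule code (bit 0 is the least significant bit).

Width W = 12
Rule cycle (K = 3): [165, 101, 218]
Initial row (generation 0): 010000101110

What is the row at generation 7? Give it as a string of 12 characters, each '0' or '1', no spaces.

Gen 0: 010000101110
Gen 1 (rule 165): 010110110100
Gen 2 (rule 101): 011011011101
Gen 3 (rule 218): 111011011100
Gen 4 (rule 165): 010100101001
Gen 5 (rule 101): 011100111001
Gen 6 (rule 218): 111111111110
Gen 7 (rule 165): 011111111100

Answer: 011111111100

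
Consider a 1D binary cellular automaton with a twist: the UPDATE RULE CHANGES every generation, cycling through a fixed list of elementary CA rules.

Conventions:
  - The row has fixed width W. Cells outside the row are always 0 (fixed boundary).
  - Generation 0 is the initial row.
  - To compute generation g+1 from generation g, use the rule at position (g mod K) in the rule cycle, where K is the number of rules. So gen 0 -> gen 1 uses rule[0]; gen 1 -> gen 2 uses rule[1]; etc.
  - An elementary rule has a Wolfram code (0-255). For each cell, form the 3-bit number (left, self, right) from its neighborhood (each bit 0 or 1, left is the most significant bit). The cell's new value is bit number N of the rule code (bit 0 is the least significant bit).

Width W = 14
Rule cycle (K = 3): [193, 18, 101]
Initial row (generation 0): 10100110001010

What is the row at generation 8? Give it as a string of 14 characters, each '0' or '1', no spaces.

Gen 0: 10100110001010
Gen 1 (rule 193): 00000010100000
Gen 2 (rule 18): 00000100010000
Gen 3 (rule 101): 11110101010111
Gen 4 (rule 193): 01110000000011
Gen 5 (rule 18): 10001000000100
Gen 6 (rule 101): 10101011110101
Gen 7 (rule 193): 00000001110000
Gen 8 (rule 18): 00000010001000

Answer: 00000010001000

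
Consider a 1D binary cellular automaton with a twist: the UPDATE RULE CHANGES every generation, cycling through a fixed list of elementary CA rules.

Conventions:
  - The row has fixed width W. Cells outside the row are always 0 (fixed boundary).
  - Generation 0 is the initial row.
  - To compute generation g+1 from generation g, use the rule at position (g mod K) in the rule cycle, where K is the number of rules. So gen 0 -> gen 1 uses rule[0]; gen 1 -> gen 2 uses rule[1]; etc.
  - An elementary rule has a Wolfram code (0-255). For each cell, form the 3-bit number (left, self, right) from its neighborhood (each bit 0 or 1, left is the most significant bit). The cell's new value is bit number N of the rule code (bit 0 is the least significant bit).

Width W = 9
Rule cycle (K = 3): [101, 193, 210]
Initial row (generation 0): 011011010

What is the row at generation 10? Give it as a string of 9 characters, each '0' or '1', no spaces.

Answer: 001101101

Derivation:
Gen 0: 011011010
Gen 1 (rule 101): 001101110
Gen 2 (rule 193): 100100110
Gen 3 (rule 210): 011011011
Gen 4 (rule 101): 001101101
Gen 5 (rule 193): 100100100
Gen 6 (rule 210): 011011010
Gen 7 (rule 101): 001101110
Gen 8 (rule 193): 100100110
Gen 9 (rule 210): 011011011
Gen 10 (rule 101): 001101101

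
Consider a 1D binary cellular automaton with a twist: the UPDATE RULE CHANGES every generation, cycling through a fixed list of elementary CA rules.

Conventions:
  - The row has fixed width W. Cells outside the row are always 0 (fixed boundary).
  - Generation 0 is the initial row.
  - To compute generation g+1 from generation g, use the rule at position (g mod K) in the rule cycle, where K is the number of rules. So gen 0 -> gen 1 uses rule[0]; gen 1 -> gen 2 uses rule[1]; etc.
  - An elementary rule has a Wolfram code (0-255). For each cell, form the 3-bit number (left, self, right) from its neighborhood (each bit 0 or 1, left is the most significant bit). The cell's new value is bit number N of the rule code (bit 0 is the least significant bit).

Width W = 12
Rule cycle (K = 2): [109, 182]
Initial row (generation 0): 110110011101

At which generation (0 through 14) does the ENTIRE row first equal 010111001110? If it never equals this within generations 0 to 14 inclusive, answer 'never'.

Gen 0: 110110011101
Gen 1 (rule 109): 111110010111
Gen 2 (rule 182): 011101111010
Gen 3 (rule 109): 010111001110
Gen 4 (rule 182): 111010110101
Gen 5 (rule 109): 101111111111
Gen 6 (rule 182): 110111111110
Gen 7 (rule 109): 111100000010
Gen 8 (rule 182): 011010000111
Gen 9 (rule 109): 011110110101
Gen 10 (rule 182): 101101001111
Gen 11 (rule 109): 111111001001
Gen 12 (rule 182): 011110111111
Gen 13 (rule 109): 010011100001
Gen 14 (rule 182): 111101010011

Answer: 3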